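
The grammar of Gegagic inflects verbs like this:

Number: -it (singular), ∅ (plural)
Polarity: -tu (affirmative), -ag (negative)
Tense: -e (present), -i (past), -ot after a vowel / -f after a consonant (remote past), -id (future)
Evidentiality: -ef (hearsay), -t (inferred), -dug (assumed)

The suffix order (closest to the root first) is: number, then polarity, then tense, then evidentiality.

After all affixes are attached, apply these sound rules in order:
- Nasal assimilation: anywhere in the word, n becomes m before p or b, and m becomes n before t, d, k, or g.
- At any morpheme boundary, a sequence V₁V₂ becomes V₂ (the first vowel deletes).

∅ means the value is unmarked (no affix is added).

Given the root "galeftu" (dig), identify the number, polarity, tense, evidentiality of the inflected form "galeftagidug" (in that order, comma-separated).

plural, negative, past, assumed

Segment: galeftu-ag-i-dug.
number: ∅ → plural.
polarity: -ag → negative.
tense: -i → past.
evidentiality: -dug → assumed.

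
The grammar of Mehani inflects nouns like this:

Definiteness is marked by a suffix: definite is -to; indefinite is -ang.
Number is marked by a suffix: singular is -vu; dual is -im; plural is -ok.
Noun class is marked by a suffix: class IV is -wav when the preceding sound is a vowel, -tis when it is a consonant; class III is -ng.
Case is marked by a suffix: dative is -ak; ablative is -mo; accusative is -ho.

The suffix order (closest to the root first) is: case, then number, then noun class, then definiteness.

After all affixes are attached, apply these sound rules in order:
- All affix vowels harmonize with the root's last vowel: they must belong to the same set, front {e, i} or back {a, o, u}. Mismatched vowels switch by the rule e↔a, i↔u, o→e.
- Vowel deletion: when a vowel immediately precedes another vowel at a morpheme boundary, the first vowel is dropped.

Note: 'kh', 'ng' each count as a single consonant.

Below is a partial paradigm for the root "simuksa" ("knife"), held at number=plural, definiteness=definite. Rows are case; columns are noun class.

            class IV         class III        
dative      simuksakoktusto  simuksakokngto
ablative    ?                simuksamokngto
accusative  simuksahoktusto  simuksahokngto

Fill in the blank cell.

simuksamoktusto

Attach case ablative -mo → simuksamo.
Attach number plural -ok → simuksamook.
Attach noun class class IV -tis (after consonant 'k') → simuksamooktis.
Attach definiteness definite -to → simuksamooktisto.
Apply vowel harmony: simuksamooktisto → simuksamooktusto.
Apply vowel deletion: simuksamooktusto → simuksamoktusto.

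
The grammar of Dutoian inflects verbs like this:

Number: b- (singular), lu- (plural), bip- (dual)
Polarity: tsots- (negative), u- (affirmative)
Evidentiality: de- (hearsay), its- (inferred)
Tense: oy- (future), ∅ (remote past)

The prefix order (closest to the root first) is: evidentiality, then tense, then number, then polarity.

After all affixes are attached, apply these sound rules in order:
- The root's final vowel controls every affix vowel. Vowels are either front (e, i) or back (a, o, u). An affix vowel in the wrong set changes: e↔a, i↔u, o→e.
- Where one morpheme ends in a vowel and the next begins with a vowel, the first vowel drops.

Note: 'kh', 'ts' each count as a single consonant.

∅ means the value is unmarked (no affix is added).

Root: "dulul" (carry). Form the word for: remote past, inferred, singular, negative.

tsotsbutsdulul

Attach evidentiality inferred its- → itsdulul.
tense = remote past: zero marking, form stays itsdulul.
Attach number singular b- → bitsdulul.
Attach polarity negative tsots- → tsotsbitsdulul.
Apply vowel harmony: tsotsbitsdulul → tsotsbutsdulul.
Vowel deletion: no change.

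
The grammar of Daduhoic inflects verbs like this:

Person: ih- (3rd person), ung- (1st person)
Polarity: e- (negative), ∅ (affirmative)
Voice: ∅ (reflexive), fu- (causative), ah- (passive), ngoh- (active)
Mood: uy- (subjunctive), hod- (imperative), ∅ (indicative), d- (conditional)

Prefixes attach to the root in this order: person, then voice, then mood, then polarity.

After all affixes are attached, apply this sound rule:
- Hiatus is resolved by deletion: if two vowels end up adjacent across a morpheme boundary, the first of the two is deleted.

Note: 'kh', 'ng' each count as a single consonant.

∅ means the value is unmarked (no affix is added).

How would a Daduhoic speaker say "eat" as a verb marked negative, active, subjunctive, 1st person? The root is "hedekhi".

uyngohunghedekhi

Attach person 1st person ung- → unghedekhi.
Attach voice active ngoh- → ngohunghedekhi.
Attach mood subjunctive uy- → uyngohunghedekhi.
Attach polarity negative e- → euyngohunghedekhi.
Apply vowel deletion: euyngohunghedekhi → uyngohunghedekhi.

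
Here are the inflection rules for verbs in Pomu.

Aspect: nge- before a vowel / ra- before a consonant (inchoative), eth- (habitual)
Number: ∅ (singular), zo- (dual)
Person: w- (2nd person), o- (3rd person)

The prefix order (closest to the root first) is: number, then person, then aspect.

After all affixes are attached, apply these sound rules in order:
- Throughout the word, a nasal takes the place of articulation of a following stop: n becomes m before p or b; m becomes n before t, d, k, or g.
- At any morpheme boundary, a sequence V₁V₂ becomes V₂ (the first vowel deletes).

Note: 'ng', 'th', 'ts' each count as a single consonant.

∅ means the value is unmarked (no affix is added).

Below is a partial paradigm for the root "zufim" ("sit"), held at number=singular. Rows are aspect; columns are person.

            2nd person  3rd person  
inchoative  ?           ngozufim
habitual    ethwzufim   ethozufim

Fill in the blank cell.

rawzufim

number = singular: zero marking, form stays zufim.
Attach person 2nd person w- → wzufim.
Attach aspect inchoative ra- (before consonant 'w') → rawzufim.
Nasal assimilation: no change.
Vowel deletion: no change.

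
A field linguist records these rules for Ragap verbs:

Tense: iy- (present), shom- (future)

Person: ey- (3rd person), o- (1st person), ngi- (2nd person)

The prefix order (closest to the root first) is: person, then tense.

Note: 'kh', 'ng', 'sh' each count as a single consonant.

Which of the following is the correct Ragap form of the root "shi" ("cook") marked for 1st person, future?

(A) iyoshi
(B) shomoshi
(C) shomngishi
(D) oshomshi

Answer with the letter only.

Attach person 1st person o- → oshi.
Attach tense future shom- → shomoshi.
So the correct form is shomoshi, option (B).
(C) shomngishi is wrong: it uses 2nd person instead of 1st person for person.
(D) oshomshi is wrong: it has the affixes in the wrong order.
(A) iyoshi is wrong: it uses present instead of future for tense.

B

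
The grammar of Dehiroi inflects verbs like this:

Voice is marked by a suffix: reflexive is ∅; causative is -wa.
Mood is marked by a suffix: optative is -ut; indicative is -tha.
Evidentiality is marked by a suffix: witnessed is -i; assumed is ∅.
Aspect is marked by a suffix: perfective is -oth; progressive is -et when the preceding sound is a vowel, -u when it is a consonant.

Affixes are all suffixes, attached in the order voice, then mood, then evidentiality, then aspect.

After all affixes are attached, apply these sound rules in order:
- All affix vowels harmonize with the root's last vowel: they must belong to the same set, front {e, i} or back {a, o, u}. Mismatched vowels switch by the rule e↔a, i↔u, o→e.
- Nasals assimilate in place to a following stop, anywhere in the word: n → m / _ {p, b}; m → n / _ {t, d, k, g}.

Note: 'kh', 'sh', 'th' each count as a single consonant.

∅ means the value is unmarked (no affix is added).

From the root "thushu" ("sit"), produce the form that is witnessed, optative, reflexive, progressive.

voice = reflexive: zero marking, form stays thushu.
Attach mood optative -ut → thushuut.
Attach evidentiality witnessed -i → thushuuti.
Attach aspect progressive -et (after vowel 'i') → thushuutiet.
Apply vowel harmony: thushuutiet → thushuutuat.
Nasal assimilation: no change.

thushuutuat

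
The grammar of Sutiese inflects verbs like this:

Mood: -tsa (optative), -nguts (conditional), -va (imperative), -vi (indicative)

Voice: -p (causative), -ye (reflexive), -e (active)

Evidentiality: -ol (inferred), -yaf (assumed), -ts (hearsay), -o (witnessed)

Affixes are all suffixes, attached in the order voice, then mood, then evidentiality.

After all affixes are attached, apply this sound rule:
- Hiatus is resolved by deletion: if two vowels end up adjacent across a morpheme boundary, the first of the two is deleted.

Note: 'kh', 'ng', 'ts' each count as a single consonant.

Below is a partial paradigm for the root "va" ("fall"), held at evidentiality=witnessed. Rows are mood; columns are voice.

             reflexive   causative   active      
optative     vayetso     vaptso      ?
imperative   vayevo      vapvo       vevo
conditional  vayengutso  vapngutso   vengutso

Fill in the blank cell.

vetso

Attach voice active -e → vae.
Attach mood optative -tsa → vaetsa.
Attach evidentiality witnessed -o → vaetsao.
Apply vowel deletion: vaetsao → vetso.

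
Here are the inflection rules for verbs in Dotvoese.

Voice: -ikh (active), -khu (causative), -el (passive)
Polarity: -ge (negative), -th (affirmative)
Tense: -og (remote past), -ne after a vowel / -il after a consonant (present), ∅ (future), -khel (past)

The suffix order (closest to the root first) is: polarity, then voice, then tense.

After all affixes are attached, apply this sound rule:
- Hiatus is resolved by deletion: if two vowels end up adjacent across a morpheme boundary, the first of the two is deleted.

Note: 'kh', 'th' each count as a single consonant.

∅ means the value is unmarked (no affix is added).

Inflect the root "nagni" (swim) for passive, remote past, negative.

Attach polarity negative -ge → nagnige.
Attach voice passive -el → nagnigeel.
Attach tense remote past -og → nagnigeelog.
Apply vowel deletion: nagnigeelog → nagnigelog.

nagnigelog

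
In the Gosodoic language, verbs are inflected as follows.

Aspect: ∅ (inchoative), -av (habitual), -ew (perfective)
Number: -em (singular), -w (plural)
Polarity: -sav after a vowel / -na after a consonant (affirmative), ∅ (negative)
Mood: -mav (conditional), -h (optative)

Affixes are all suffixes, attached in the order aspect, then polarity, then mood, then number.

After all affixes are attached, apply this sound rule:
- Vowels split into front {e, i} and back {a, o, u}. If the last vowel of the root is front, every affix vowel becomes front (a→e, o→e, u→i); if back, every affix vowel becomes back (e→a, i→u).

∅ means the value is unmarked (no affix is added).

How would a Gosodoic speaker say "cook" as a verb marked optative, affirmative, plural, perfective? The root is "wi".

wiewnehw

Attach aspect perfective -ew → wiew.
Attach polarity affirmative -na (after consonant 'w') → wiewna.
Attach mood optative -h → wiewnah.
Attach number plural -w → wiewnahw.
Apply vowel harmony: wiewnahw → wiewnehw.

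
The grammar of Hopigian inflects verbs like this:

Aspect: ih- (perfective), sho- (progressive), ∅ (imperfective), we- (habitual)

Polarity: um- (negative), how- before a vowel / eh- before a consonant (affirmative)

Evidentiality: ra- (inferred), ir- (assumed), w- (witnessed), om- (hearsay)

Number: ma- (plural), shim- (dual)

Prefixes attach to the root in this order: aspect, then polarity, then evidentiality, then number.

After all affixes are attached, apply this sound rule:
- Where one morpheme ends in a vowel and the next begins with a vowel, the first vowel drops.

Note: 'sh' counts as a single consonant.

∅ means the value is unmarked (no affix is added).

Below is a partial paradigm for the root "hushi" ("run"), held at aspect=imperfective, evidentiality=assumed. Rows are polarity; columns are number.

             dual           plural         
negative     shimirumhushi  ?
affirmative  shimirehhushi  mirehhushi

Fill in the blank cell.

mirumhushi

aspect = imperfective: zero marking, form stays hushi.
Attach polarity negative um- → umhushi.
Attach evidentiality assumed ir- → irumhushi.
Attach number plural ma- → mairumhushi.
Apply vowel deletion: mairumhushi → mirumhushi.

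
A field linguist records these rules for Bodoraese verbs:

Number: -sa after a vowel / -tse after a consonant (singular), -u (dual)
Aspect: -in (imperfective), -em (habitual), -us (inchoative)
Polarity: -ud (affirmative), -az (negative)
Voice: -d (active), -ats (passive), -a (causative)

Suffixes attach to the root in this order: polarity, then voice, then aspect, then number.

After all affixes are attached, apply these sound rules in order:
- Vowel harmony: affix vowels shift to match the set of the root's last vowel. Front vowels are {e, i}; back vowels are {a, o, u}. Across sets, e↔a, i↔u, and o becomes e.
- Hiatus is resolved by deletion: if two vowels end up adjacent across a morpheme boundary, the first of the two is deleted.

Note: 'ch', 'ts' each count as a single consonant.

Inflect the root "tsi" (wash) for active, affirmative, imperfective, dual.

Attach polarity affirmative -ud → tsiud.
Attach voice active -d → tsiudd.
Attach aspect imperfective -in → tsiuddin.
Attach number dual -u → tsiuddinu.
Apply vowel harmony: tsiuddinu → tsiiddini.
Apply vowel deletion: tsiiddini → tsiddini.

tsiddini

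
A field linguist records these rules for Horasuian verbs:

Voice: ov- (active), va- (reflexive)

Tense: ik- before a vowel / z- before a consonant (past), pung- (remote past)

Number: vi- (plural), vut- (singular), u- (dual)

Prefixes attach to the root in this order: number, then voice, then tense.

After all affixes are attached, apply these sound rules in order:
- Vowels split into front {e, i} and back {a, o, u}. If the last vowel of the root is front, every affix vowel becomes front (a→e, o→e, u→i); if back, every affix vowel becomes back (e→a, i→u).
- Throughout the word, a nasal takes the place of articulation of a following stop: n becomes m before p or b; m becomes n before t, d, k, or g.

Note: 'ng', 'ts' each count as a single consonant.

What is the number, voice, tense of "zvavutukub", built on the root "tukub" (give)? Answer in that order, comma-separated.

plural, reflexive, past

Segment: z-va-vi-tukub.
number: vi- → plural.
voice: va- → reflexive.
tense: ik/z- → past.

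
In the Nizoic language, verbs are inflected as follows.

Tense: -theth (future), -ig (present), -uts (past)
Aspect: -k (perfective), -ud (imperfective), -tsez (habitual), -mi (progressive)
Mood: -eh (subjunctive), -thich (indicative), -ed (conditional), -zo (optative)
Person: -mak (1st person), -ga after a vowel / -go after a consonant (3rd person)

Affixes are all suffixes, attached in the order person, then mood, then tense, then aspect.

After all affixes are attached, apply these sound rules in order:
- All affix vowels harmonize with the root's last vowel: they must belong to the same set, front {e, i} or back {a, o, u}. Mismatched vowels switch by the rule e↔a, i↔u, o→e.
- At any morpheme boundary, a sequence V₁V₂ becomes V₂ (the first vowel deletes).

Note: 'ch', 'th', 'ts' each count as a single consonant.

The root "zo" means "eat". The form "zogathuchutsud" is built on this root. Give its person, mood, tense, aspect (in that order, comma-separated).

Segment: zo-ga-thich-uts-ud.
person: -ga/go → 3rd person.
mood: -thich → indicative.
tense: -uts → past.
aspect: -ud → imperfective.

3rd person, indicative, past, imperfective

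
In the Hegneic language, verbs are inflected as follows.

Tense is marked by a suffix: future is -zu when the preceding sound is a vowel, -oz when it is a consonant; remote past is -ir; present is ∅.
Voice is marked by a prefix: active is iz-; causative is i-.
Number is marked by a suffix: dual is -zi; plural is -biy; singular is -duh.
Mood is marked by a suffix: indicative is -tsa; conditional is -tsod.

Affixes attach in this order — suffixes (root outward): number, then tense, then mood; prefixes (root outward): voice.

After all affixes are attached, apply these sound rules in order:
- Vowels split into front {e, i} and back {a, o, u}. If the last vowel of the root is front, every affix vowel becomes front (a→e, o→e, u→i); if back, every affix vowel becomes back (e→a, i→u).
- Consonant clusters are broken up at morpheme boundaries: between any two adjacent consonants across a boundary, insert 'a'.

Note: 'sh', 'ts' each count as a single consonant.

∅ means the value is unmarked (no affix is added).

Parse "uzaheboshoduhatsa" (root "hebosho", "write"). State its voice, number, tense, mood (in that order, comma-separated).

Segment: iz-hebosho-duh-tsa.
voice: iz- → active.
number: -duh → singular.
tense: ∅ → present.
mood: -tsa → indicative.

active, singular, present, indicative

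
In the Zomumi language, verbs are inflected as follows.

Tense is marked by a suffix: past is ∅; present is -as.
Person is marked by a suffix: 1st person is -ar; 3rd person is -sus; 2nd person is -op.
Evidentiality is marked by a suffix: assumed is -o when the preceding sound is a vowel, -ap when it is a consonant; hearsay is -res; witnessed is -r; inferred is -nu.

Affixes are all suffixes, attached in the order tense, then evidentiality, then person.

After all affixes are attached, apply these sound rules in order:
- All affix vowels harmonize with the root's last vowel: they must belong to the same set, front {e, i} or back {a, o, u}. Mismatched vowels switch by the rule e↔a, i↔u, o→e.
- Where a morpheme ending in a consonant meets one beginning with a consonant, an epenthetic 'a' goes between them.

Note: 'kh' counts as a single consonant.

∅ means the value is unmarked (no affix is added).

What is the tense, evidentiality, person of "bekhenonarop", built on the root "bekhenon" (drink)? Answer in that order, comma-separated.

Segment: bekhenon-r-op.
tense: ∅ → past.
evidentiality: -r → witnessed.
person: -op → 2nd person.

past, witnessed, 2nd person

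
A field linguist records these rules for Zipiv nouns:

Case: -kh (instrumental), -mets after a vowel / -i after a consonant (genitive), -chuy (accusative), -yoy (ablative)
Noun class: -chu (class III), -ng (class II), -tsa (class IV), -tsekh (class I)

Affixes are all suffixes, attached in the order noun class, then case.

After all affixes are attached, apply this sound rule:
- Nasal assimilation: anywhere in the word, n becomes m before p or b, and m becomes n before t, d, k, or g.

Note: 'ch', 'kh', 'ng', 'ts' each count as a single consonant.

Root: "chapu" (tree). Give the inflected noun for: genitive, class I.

Attach noun class class I -tsekh → chaputsekh.
Attach case genitive -i (after consonant 'kh') → chaputsekhi.
Nasal assimilation: no change.

chaputsekhi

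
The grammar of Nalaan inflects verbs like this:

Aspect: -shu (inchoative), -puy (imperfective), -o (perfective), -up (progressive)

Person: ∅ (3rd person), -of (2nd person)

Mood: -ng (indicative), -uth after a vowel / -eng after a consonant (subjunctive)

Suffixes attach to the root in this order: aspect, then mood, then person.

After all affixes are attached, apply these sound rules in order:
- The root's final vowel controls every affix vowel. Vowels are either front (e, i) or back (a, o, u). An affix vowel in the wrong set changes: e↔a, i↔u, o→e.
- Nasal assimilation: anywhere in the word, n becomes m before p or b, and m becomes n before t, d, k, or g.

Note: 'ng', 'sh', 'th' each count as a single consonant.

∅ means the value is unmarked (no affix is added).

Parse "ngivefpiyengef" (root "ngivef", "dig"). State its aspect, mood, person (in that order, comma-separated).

Segment: ngivef-puy-eng-of.
aspect: -puy → imperfective.
mood: -uth/eng → subjunctive.
person: -of → 2nd person.

imperfective, subjunctive, 2nd person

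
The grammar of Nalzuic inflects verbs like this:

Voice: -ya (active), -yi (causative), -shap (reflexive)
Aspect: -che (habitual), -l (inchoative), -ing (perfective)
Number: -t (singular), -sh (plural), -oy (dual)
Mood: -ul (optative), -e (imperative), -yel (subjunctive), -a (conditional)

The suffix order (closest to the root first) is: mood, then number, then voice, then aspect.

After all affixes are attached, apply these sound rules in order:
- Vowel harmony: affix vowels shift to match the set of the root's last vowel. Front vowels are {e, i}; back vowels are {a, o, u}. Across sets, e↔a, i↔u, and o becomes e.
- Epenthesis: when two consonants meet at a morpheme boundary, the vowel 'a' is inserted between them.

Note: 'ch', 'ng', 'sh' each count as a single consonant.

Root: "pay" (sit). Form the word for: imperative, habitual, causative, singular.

Attach mood imperative -e → paye.
Attach number singular -t → payet.
Attach voice causative -yi → payetyi.
Attach aspect habitual -che → payetyiche.
Apply vowel harmony: payetyiche → payatyucha.
Apply epenthesis: payatyucha → payatayucha.

payatayucha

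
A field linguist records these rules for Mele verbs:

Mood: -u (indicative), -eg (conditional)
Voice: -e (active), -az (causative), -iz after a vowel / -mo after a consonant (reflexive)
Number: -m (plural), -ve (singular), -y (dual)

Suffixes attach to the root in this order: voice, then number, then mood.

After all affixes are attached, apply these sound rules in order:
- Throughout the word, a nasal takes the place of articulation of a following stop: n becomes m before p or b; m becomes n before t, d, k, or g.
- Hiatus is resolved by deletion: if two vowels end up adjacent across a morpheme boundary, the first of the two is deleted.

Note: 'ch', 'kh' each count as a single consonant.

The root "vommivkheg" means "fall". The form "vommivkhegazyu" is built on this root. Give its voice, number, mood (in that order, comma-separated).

Segment: vommivkheg-az-y-u.
voice: -az → causative.
number: -y → dual.
mood: -u → indicative.

causative, dual, indicative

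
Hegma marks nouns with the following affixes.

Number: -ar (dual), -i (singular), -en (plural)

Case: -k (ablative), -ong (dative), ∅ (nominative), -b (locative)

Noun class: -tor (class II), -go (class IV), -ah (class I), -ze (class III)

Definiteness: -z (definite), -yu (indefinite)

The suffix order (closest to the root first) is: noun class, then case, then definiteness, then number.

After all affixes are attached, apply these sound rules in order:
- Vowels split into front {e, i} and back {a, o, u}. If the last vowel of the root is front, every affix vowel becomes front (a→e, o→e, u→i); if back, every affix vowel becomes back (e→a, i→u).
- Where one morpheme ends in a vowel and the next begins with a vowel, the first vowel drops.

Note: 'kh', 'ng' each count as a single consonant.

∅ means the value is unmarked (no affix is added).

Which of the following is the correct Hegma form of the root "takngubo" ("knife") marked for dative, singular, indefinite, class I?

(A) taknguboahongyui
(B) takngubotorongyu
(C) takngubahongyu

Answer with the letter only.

C

Attach noun class class I -ah → taknguboah.
Attach case dative -ong → taknguboahong.
Attach definiteness indefinite -yu → taknguboahongyu.
Attach number singular -i → taknguboahongyui.
Apply vowel harmony: taknguboahongyui → taknguboahongyuu.
Apply vowel deletion: taknguboahongyuu → takngubahongyu.
So the correct form is takngubahongyu, option (C).
(B) takngubotorongyu is wrong: it uses class II instead of class I for noun class.
(A) taknguboahongyui is wrong: it fails to apply the sound rule(s).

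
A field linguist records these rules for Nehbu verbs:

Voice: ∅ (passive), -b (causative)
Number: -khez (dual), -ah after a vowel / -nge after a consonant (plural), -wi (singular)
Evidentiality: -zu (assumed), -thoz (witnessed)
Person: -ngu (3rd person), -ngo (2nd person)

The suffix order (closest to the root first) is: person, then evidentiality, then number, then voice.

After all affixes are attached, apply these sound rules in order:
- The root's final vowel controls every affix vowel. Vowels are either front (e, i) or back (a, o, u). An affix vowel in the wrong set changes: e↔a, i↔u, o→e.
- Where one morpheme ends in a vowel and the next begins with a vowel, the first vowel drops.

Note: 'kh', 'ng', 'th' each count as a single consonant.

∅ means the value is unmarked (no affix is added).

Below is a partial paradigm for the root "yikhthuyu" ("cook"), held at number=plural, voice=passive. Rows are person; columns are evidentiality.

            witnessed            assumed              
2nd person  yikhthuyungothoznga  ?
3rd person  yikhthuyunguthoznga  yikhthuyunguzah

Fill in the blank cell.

Attach person 2nd person -ngo → yikhthuyungo.
Attach evidentiality assumed -zu → yikhthuyungozu.
Attach number plural -ah (after vowel 'u') → yikhthuyungozuah.
voice = passive: zero marking, form stays yikhthuyungozuah.
Vowel harmony: no change.
Apply vowel deletion: yikhthuyungozuah → yikhthuyungozah.

yikhthuyungozah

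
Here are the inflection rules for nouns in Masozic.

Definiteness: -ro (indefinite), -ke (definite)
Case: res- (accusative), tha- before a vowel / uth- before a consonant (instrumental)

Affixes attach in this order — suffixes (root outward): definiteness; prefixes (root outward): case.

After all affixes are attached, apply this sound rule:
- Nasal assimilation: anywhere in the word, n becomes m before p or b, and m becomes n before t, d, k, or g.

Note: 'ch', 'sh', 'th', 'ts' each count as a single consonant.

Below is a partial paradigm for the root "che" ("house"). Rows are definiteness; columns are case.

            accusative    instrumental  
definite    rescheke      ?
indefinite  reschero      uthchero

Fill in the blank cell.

Attach case instrumental uth- (before consonant 'ch') → uthche.
Attach definiteness definite -ke → uthcheke.
Nasal assimilation: no change.

uthcheke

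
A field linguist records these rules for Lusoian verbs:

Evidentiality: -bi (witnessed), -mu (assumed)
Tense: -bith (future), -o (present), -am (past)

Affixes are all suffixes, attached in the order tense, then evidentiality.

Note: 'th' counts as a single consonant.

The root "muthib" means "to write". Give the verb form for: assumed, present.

muthibomu

Attach tense present -o → muthibo.
Attach evidentiality assumed -mu → muthibomu.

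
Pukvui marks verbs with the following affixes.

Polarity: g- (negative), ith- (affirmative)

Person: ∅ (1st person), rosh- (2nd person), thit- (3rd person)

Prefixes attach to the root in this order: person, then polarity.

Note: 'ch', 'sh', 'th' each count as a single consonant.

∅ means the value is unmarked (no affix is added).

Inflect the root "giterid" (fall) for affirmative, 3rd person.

Attach person 3rd person thit- → thitgiterid.
Attach polarity affirmative ith- → iththitgiterid.

iththitgiterid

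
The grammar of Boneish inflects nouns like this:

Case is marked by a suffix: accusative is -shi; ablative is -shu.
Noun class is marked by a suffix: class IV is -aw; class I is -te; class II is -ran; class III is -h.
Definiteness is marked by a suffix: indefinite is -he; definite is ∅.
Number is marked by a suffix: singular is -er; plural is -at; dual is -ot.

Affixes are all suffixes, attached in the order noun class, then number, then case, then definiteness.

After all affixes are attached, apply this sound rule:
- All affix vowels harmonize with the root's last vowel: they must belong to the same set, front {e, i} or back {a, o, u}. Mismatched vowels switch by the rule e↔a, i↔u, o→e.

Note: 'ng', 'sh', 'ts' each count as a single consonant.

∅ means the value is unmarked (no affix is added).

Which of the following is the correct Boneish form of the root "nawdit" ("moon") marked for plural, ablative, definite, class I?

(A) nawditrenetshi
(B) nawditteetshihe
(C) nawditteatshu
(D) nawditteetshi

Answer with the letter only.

D

Attach noun class class I -te → nawditte.
Attach number plural -at → nawditteat.
Attach case ablative -shu → nawditteatshu.
definiteness = definite: zero marking, form stays nawditteatshu.
Apply vowel harmony: nawditteatshu → nawditteetshi.
So the correct form is nawditteetshi, option (D).
(C) nawditteatshu is wrong: it fails to apply the sound rule(s).
(A) nawditrenetshi is wrong: it uses class II instead of class I for noun class.
(B) nawditteetshihe is wrong: it uses indefinite instead of definite for definiteness.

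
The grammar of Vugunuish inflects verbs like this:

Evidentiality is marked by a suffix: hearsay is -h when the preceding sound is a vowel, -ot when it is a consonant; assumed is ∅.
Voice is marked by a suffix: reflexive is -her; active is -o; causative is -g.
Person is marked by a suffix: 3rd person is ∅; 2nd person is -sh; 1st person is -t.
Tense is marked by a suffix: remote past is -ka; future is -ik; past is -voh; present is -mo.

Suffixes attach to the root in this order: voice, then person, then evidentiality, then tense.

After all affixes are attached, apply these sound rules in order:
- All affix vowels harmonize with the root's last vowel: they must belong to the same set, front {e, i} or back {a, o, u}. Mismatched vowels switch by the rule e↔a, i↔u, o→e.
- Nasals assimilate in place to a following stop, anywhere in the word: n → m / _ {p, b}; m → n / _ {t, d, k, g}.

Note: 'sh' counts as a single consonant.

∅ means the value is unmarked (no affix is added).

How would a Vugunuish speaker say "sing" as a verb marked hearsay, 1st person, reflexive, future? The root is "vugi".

vugihertetik

Attach voice reflexive -her → vugiher.
Attach person 1st person -t → vugihert.
Attach evidentiality hearsay -ot (after consonant 't') → vugihertot.
Attach tense future -ik → vugihertotik.
Apply vowel harmony: vugihertotik → vugihertetik.
Nasal assimilation: no change.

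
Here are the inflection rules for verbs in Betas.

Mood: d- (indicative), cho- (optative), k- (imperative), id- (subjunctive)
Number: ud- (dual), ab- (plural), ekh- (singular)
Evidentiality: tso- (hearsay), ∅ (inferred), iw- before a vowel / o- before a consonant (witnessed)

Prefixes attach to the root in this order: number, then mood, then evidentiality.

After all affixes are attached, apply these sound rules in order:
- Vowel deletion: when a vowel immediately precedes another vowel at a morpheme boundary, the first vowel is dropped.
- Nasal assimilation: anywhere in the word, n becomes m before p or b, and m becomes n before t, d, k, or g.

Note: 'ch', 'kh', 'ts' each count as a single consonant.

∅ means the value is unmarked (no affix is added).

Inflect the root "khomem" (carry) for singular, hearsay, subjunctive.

Attach number singular ekh- → ekhkhomem.
Attach mood subjunctive id- → idekhkhomem.
Attach evidentiality hearsay tso- → tsoidekhkhomem.
Apply vowel deletion: tsoidekhkhomem → tsidekhkhomem.
Nasal assimilation: no change.

tsidekhkhomem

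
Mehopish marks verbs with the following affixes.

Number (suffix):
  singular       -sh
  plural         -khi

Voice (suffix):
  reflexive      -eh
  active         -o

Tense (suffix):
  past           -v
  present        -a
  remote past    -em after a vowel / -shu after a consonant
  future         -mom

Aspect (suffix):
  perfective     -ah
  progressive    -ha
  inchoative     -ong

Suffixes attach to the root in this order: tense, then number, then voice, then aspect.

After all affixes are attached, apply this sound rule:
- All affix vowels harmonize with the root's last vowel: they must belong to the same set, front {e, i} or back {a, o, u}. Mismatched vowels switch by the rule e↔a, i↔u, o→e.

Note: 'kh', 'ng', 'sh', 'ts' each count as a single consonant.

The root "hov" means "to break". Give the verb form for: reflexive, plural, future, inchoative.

Attach tense future -mom → hovmom.
Attach number plural -khi → hovmomkhi.
Attach voice reflexive -eh → hovmomkhieh.
Attach aspect inchoative -ong → hovmomkhiehong.
Apply vowel harmony: hovmomkhiehong → hovmomkhuahong.

hovmomkhuahong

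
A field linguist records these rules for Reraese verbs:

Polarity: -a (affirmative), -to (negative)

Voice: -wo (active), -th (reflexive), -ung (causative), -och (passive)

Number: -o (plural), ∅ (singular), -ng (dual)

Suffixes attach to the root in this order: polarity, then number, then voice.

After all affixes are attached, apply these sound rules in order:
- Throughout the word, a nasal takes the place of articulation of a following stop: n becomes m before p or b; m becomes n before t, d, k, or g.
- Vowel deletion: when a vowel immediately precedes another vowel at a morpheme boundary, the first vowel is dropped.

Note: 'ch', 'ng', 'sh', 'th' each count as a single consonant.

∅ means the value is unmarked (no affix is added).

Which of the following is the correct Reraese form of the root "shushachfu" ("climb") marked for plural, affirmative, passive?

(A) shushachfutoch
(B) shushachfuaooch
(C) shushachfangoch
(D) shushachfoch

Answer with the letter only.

Attach polarity affirmative -a → shushachfua.
Attach number plural -o → shushachfuao.
Attach voice passive -och → shushachfuaooch.
Nasal assimilation: no change.
Apply vowel deletion: shushachfuaooch → shushachfoch.
So the correct form is shushachfoch, option (D).
(C) shushachfangoch is wrong: it uses dual instead of plural for number.
(B) shushachfuaooch is wrong: it fails to apply the sound rule(s).
(A) shushachfutoch is wrong: it uses negative instead of affirmative for polarity.

D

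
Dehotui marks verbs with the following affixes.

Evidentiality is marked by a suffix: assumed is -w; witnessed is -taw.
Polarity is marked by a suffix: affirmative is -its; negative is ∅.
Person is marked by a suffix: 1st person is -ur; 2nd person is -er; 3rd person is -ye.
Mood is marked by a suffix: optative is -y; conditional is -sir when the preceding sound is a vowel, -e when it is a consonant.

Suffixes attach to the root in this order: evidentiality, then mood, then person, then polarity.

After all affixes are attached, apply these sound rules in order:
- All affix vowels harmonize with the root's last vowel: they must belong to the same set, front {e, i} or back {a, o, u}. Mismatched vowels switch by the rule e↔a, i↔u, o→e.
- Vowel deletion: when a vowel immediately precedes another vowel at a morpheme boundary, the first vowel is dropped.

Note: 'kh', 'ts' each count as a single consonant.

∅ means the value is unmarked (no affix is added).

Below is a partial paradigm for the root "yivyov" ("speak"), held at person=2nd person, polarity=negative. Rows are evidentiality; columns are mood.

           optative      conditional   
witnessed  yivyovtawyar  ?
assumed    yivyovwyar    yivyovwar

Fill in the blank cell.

yivyovtawar

Attach evidentiality witnessed -taw → yivyovtaw.
Attach mood conditional -e (after consonant 'w') → yivyovtawe.
Attach person 2nd person -er → yivyovtaweer.
polarity = negative: zero marking, form stays yivyovtaweer.
Apply vowel harmony: yivyovtaweer → yivyovtawaar.
Apply vowel deletion: yivyovtawaar → yivyovtawar.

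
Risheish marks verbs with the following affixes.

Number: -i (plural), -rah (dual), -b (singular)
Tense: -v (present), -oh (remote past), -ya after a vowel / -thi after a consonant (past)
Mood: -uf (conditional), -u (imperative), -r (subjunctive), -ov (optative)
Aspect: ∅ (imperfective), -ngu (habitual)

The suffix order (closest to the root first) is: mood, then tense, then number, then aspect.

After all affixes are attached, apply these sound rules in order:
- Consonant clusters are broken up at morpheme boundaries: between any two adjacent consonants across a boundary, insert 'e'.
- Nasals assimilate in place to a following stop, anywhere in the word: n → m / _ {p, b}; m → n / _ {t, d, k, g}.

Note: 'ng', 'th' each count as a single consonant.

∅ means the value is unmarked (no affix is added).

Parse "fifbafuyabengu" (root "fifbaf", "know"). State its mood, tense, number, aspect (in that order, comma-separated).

imperative, past, singular, habitual

Segment: fifbaf-u-ya-b-ngu.
mood: -u → imperative.
tense: -ya/thi → past.
number: -b → singular.
aspect: -ngu → habitual.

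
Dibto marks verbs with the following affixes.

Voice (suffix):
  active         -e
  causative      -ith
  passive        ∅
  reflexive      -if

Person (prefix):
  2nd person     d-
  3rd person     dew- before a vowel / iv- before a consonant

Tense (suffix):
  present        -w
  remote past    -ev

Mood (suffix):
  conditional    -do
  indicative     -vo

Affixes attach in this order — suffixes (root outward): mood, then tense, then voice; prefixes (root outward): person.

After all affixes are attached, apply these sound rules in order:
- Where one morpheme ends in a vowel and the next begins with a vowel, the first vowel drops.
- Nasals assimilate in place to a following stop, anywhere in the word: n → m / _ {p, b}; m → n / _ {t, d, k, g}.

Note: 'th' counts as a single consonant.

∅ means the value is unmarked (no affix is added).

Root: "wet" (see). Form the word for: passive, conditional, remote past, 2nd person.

dwetdev

Attach mood conditional -do → wetdo.
Attach tense remote past -ev → wetdoev.
voice = passive: zero marking, form stays wetdoev.
Attach person 2nd person d- → dwetdoev.
Apply vowel deletion: dwetdoev → dwetdev.
Nasal assimilation: no change.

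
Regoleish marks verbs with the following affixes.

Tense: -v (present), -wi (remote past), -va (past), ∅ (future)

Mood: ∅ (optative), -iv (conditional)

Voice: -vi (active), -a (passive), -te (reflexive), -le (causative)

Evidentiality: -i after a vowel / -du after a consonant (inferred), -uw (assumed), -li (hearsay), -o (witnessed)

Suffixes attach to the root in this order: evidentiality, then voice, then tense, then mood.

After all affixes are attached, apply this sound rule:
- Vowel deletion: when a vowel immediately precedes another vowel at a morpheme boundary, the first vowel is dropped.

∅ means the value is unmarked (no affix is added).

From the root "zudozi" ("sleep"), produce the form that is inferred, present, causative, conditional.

Attach evidentiality inferred -i (after vowel 'i') → zudozii.
Attach voice causative -le → zudoziile.
Attach tense present -v → zudoziilev.
Attach mood conditional -iv → zudoziileviv.
Apply vowel deletion: zudoziileviv → zudozileviv.

zudozileviv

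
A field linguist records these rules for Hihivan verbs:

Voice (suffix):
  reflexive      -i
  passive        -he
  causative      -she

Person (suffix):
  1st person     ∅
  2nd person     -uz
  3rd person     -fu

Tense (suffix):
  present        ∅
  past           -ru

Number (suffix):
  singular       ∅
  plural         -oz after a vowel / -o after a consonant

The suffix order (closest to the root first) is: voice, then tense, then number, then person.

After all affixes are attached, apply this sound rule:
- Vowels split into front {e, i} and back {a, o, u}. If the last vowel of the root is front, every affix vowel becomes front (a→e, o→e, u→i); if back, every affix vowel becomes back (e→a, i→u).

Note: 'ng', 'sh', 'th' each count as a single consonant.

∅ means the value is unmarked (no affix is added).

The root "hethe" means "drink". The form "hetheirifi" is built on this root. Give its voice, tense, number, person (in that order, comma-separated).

reflexive, past, singular, 3rd person

Segment: hethe-i-ru-fu.
voice: -i → reflexive.
tense: -ru → past.
number: ∅ → singular.
person: -fu → 3rd person.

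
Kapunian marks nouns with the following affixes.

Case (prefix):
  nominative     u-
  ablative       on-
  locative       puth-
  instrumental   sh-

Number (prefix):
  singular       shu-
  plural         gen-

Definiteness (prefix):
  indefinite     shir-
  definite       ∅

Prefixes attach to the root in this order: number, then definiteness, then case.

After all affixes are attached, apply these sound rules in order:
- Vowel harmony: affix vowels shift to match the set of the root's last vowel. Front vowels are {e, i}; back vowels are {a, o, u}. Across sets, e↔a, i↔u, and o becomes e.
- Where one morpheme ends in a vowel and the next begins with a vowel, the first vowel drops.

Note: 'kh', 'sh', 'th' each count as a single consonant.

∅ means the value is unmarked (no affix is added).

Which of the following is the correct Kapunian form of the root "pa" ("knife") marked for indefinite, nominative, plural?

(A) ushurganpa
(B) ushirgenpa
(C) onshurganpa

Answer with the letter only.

A

Attach number plural gen- → genpa.
Attach definiteness indefinite shir- → shirgenpa.
Attach case nominative u- → ushirgenpa.
Apply vowel harmony: ushirgenpa → ushurganpa.
Vowel deletion: no change.
So the correct form is ushurganpa, option (A).
(B) ushirgenpa is wrong: it fails to apply the sound rule(s).
(C) onshurganpa is wrong: it uses ablative instead of nominative for case.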